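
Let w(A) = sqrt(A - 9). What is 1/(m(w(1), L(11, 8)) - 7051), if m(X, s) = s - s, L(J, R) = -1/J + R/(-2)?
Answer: -1/7051 ≈ -0.00014182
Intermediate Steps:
L(J, R) = -1/J - R/2 (L(J, R) = -1/J + R*(-1/2) = -1/J - R/2)
w(A) = sqrt(-9 + A)
m(X, s) = 0
1/(m(w(1), L(11, 8)) - 7051) = 1/(0 - 7051) = 1/(-7051) = -1/7051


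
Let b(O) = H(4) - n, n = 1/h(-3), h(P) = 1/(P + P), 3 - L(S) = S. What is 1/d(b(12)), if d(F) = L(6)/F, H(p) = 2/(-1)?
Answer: -4/3 ≈ -1.3333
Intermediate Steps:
L(S) = 3 - S
h(P) = 1/(2*P)
H(p) = -2 (H(p) = 2*(-1) = -2)
n = -6 (n = 1/((½)/(-3)) = 1/((½)*(-⅓)) = 1/(-⅙) = -6)
b(O) = 4 (b(O) = -2 - 1*(-6) = -2 + 6 = 4)
d(F) = -3/F (d(F) = (3 - 1*6)/F = (3 - 6)/F = -3/F)
1/d(b(12)) = 1/(-3/4) = 1/(-3*¼) = 1/(-¾) = -4/3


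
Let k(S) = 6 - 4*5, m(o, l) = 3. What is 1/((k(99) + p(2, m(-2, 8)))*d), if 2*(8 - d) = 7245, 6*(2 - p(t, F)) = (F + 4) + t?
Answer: 4/195183 ≈ 2.0494e-5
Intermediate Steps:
p(t, F) = 4/3 - F/6 - t/6 (p(t, F) = 2 - ((F + 4) + t)/6 = 2 - ((4 + F) + t)/6 = 2 - (4 + F + t)/6 = 2 + (-⅔ - F/6 - t/6) = 4/3 - F/6 - t/6)
d = -7229/2 (d = 8 - ½*7245 = 8 - 7245/2 = -7229/2 ≈ -3614.5)
k(S) = -14 (k(S) = 6 - 20 = -14)
1/((k(99) + p(2, m(-2, 8)))*d) = 1/((-14 + (4/3 - ⅙*3 - ⅙*2))*(-7229/2)) = -2/7229/(-14 + (4/3 - ½ - ⅓)) = -2/7229/(-14 + ½) = -2/7229/(-27/2) = -2/27*(-2/7229) = 4/195183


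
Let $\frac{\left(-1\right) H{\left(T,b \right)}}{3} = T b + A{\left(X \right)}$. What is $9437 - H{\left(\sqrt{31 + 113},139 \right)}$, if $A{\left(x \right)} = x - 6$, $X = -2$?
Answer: $14417$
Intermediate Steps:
$A{\left(x \right)} = -6 + x$
$H{\left(T,b \right)} = 24 - 3 T b$ ($H{\left(T,b \right)} = - 3 \left(T b - 8\right) = - 3 \left(-8 + T b\right) = 24 - 3 T b$)
$9437 - H{\left(\sqrt{31 + 113},139 \right)} = 9437 - \left(24 - 3 \sqrt{31 + 113} \cdot 139\right) = 9437 - \left(24 - 3 \sqrt{144} \cdot 139\right) = 9437 - \left(24 - 36 \cdot 139\right) = 9437 - \left(24 - 5004\right) = 9437 - -4980 = 9437 + 4980 = 14417$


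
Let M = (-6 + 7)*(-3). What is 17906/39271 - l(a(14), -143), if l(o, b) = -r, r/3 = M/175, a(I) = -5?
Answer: 2780111/6872425 ≈ 0.40453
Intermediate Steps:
M = -3 (M = 1*(-3) = -3)
r = -9/175 (r = 3*(-3/175) = -9/175 ≈ -0.051429)
l(o, b) = 9/175 (l(o, b) = -1*(-9/175) = 9/175)
17906/39271 - l(a(14), -143) = 17906/39271 - 1*9/175 = 17906*(1/39271) - 9/175 = 17906/39271 - 9/175 = 2780111/6872425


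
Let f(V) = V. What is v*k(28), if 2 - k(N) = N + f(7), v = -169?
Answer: 5577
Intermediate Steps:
k(N) = -5 - N (k(N) = 2 - (N + 7) = 2 - (7 + N) = 2 + (-7 - N) = -5 - N)
v*k(28) = -169*(-5 - 1*28) = -169*(-5 - 28) = -169*(-33) = 5577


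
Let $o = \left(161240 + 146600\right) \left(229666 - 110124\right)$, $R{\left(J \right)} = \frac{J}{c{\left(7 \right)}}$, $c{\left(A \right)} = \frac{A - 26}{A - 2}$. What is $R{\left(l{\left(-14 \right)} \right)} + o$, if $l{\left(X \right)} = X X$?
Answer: $\frac{699196375340}{19} \approx 3.68 \cdot 10^{10}$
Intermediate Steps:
$l{\left(X \right)} = X^{2}$
$c{\left(A \right)} = \frac{-26 + A}{-2 + A}$
$R{\left(J \right)} = - \frac{5 J}{19}$ ($R{\left(J \right)} = \frac{J}{\frac{1}{-2 + 7} \left(-26 + 7\right)} = \frac{J}{\frac{1}{5} \left(-19\right)} = \frac{J}{- \frac{19}{5}} = J \left(- \frac{5}{19}\right) = - \frac{5 J}{19}$)
$o = 36799809280$ ($o = 307840 \cdot 119542 = 36799809280$)
$R{\left(l{\left(-14 \right)} \right)} + o = - \frac{5 \left(-14\right)^{2}}{19} + 36799809280 = \left(- \frac{5}{19}\right) 196 + 36799809280 = - \frac{980}{19} + 36799809280 = \frac{699196375340}{19}$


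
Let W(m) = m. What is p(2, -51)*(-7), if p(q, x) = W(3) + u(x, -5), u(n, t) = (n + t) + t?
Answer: 406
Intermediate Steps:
u(n, t) = n + 2*t
p(q, x) = -7 + x (p(q, x) = 3 + (x + 2*(-5)) = 3 + (x - 10) = 3 + (-10 + x) = -7 + x)
p(2, -51)*(-7) = (-7 - 51)*(-7) = -58*(-7) = 406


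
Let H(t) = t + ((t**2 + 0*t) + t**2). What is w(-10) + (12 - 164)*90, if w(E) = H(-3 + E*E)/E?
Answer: -31143/2 ≈ -15572.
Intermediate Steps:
H(t) = t + 2*t**2 (H(t) = t + ((t**2 + 0) + t**2) = t + (t**2 + t**2) = t + 2*t**2)
w(E) = (-5 + 2*E**2)*(-3 + E**2)/E (w(E) = ((-3 + E*E)*(1 + 2*(-3 + E*E)))/E = ((-3 + E**2)*(1 + 2*(-3 + E**2)))/E = ((-3 + E**2)*(1 + (-6 + 2*E**2)))/E = ((-3 + E**2)*(-5 + 2*E**2))/E = ((-5 + 2*E**2)*(-3 + E**2))/E = (-5 + 2*E**2)*(-3 + E**2)/E)
w(-10) + (12 - 164)*90 = (-11*(-10) + 2*(-10)**3 + 15/(-10)) + (12 - 164)*90 = (110 + 2*(-1000) + 15*(-1/10)) - 152*90 = (110 - 2000 - 3/2) - 13680 = -3783/2 - 13680 = -31143/2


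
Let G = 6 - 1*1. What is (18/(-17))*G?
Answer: -90/17 ≈ -5.2941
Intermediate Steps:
G = 5 (G = 6 - 1 = 5)
(18/(-17))*G = (18/(-17))*5 = -1/17*18*5 = -18/17*5 = -90/17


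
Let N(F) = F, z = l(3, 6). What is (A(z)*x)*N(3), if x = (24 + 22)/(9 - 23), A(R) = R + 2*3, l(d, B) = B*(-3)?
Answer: 828/7 ≈ 118.29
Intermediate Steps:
l(d, B) = -3*B
z = -18 (z = -3*6 = -18)
A(R) = 6 + R (A(R) = R + 6 = 6 + R)
x = -23/7 (x = 46/(-14) = 46*(-1/14) = -23/7 ≈ -3.2857)
(A(z)*x)*N(3) = ((6 - 18)*(-23/7))*3 = -12*(-23/7)*3 = (276/7)*3 = 828/7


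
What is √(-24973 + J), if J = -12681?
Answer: I*√37654 ≈ 194.05*I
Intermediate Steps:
√(-24973 + J) = √(-24973 - 12681) = √(-37654) = I*√37654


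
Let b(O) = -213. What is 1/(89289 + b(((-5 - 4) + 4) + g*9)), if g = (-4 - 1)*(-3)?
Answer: 1/89076 ≈ 1.1226e-5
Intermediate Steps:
g = 15 (g = -5*(-3) = 15)
1/(89289 + b(((-5 - 4) + 4) + g*9)) = 1/(89289 - 213) = 1/89076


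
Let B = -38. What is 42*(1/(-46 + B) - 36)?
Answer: -3025/2 ≈ -1512.5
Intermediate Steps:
42*(1/(-46 + B) - 36) = 42*(1/(-46 - 38) - 36) = 42*(1/(-84) - 36) = 42*(-1/84 - 36) = 42*(-3025/84) = -3025/2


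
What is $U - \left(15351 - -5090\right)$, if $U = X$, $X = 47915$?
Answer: $27474$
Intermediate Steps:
$U = 47915$
$U - \left(15351 - -5090\right) = 47915 - \left(15351 - -5090\right) = 47915 - \left(15351 + 5090\right) = 47915 - 20441 = 27474$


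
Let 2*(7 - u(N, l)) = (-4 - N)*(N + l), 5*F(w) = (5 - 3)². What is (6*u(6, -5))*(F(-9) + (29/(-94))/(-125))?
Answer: 339444/5875 ≈ 57.778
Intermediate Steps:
F(w) = ⅘ (F(w) = (5 - 3)²/5 = (⅕)*2² = (⅕)*4 = ⅘)
u(N, l) = 7 - (-4 - N)*(N + l)/2
(6*u(6, -5))*(F(-9) + (29/(-94))/(-125)) = (6*(7 + (½)*6² + 2*6 + 2*(-5) + (½)*6*(-5)))*(⅘ + (29/(-94))/(-125)) = (6*(7 + (½)*36 + 12 - 10 - 15))*(⅘ + (29*(-1/94))*(-1/125)) = (6*(7 + 18 + 12 - 10 - 15))*(⅘ - 29/94*(-1/125)) = (6*12)*(⅘ + 29/11750) = 72*(9429/11750) = 339444/5875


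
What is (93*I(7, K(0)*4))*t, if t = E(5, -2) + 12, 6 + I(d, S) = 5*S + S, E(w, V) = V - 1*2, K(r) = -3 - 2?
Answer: -93744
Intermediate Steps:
K(r) = -5
E(w, V) = -2 + V (E(w, V) = V - 2 = -2 + V)
I(d, S) = -6 + 6*S (I(d, S) = -6 + (5*S + S) = -6 + 6*S)
t = 8 (t = (-2 - 2) + 12 = -4 + 12 = 8)
(93*I(7, K(0)*4))*t = (93*(-6 + 6*(-5*4)))*8 = (93*(-6 + 6*(-20)))*8 = (93*(-6 - 120))*8 = (93*(-126))*8 = -11718*8 = -93744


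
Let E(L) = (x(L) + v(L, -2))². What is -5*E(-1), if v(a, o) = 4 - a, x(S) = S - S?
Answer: -125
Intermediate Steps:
x(S) = 0
E(L) = (4 - L)² (E(L) = (0 + (4 - L))² = (4 - L)²)
-5*E(-1) = -5*(-4 - 1)² = -5*(-5)² = -5*25 = -125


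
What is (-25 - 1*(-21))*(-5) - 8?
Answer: 12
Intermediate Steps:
(-25 - 1*(-21))*(-5) - 8 = (-25 + 21)*(-5) - 8 = -4*(-5) - 8 = 20 - 8 = 12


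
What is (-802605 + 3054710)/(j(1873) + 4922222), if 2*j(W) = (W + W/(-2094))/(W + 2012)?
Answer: 5234657735700/11440918043507 ≈ 0.45754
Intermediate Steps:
j(W) = 2093*W/(4188*(2012 + W)) (j(W) = ((W + W/(-2094))/(W + 2012))/2 = ((W + W*(-1/2094))/(2012 + W))/2 = ((W - W/2094)/(2012 + W))/2 = ((2093*W/2094)/(2012 + W))/2 = (2093*W/(2094*(2012 + W)))/2 = 2093*W/(4188*(2012 + W)))
(-802605 + 3054710)/(j(1873) + 4922222) = (-802605 + 3054710)/((2093/4188)*1873/(2012 + 1873) + 4922222) = 2252105/((2093/4188)*1873/3885 + 4922222) = 2252105/((2093/4188)*1873*(1/3885) + 4922222) = 2252105/(560027/2324340 + 4922222) = 2252105/(11440918043507/2324340) = 2252105*(2324340/11440918043507) = 5234657735700/11440918043507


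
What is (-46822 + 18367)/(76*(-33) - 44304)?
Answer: 9485/15604 ≈ 0.60786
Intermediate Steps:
(-46822 + 18367)/(76*(-33) - 44304) = -28455/(-2508 - 44304) = -28455/(-46812) = -28455*(-1/46812) = 9485/15604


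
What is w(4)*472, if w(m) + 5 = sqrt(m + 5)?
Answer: -944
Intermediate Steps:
w(m) = -5 + sqrt(5 + m) (w(m) = -5 + sqrt(m + 5) = -5 + sqrt(5 + m))
w(4)*472 = (-5 + sqrt(5 + 4))*472 = (-5 + sqrt(9))*472 = (-5 + 3)*472 = -2*472 = -944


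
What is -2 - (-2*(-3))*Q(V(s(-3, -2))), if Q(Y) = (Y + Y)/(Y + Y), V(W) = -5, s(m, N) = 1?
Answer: -8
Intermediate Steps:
Q(Y) = 1 (Q(Y) = (2*Y)/((2*Y)) = (2*Y)*(1/(2*Y)) = 1)
-2 - (-2*(-3))*Q(V(s(-3, -2))) = -2 - (-2*(-3)) = -2 - 6 = -8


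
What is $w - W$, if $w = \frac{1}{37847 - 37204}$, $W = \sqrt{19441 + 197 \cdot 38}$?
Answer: $\frac{1}{643} - \sqrt{26927} \approx -164.09$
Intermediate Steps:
$W = \sqrt{26927}$ ($W = \sqrt{19441 + 7486} = \sqrt{26927} \approx 164.09$)
$w = \frac{1}{643} \approx 0.0015552$
$w - W = \frac{1}{643} - \sqrt{26927}$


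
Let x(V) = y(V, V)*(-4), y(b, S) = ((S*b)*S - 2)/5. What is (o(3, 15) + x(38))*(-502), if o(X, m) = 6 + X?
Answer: 22031274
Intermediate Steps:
y(b, S) = -⅖ + b*S²/5 (y(b, S) = (b*S² - 2)*(⅕) = (-2 + b*S²)*(⅕) = -⅖ + b*S²/5)
x(V) = 8/5 - 4*V³/5 (x(V) = (-⅖ + V*V²/5)*(-4) = (-⅖ + V³/5)*(-4) = 8/5 - 4*V³/5)
(o(3, 15) + x(38))*(-502) = ((6 + 3) + (8/5 - ⅘*38³))*(-502) = (9 + (8/5 - ⅘*54872))*(-502) = (9 + (8/5 - 219488/5))*(-502) = (9 - 43896)*(-502) = -43887*(-502) = 22031274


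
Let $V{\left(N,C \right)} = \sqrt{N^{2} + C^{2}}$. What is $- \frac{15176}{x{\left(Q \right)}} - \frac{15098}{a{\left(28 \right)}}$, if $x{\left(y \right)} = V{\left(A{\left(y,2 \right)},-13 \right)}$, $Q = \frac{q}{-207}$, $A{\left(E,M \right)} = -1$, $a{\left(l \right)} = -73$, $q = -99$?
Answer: $\frac{15098}{73} - \frac{7588 \sqrt{170}}{85} \approx -957.12$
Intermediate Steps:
$V{\left(N,C \right)} = \sqrt{C^{2} + N^{2}}$
$Q = \frac{11}{23}$ ($Q = - \frac{99}{-207} = \left(-99\right) \left(- \frac{1}{207}\right) = \frac{11}{23} \approx 0.47826$)
$x{\left(y \right)} = \sqrt{170}$ ($x{\left(y \right)} = \sqrt{\left(-13\right)^{2} + \left(-1\right)^{2}} = \sqrt{169 + 1} = \sqrt{170}$)
$- \frac{15176}{x{\left(Q \right)}} - \frac{15098}{a{\left(28 \right)}} = - \frac{15176}{\sqrt{170}} - \frac{15098}{-73} = - 15176 \frac{\sqrt{170}}{170} - - \frac{15098}{73} = - \frac{7588 \sqrt{170}}{85} + \frac{15098}{73} = \frac{15098}{73} - \frac{7588 \sqrt{170}}{85}$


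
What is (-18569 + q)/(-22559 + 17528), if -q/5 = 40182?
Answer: 16883/387 ≈ 43.625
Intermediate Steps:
q = -200910 (q = -5*40182 = -200910)
(-18569 + q)/(-22559 + 17528) = (-18569 - 200910)/(-22559 + 17528) = -219479/(-5031) = -219479*(-1/5031) = 16883/387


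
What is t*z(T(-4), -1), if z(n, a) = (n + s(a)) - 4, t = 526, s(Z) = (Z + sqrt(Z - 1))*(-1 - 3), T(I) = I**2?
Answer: 8416 - 2104*I*sqrt(2) ≈ 8416.0 - 2975.5*I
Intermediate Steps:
s(Z) = -4*Z - 4*sqrt(-1 + Z) (s(Z) = (Z + sqrt(-1 + Z))*(-4) = -4*Z - 4*sqrt(-1 + Z))
z(n, a) = -4 + n - 4*a - 4*sqrt(-1 + a) (z(n, a) = (n + (-4*a - 4*sqrt(-1 + a))) - 4 = (n - 4*a - 4*sqrt(-1 + a)) - 4 = -4 + n - 4*a - 4*sqrt(-1 + a))
t*z(T(-4), -1) = 526*(-4 + (-4)**2 - 4*(-1) - 4*sqrt(-1 - 1)) = 526*(-4 + 16 + 4 - 4*I*sqrt(2)) = 526*(16 - 4*I*sqrt(2)) = 8416 - 2104*I*sqrt(2)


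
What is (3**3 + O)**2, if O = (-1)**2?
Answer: 784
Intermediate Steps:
O = 1
(3**3 + O)**2 = (3**3 + 1)**2 = (27 + 1)**2 = 28**2 = 784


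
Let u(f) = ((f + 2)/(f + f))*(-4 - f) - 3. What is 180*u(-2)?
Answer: -540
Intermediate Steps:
u(f) = -3 + (-4 - f)*(2 + f)/(2*f) (u(f) = ((2 + f)/((2*f)))*(-4 - f) - 3 = ((2 + f)*(1/(2*f)))*(-4 - f) - 3 = ((2 + f)/(2*f))*(-4 - f) - 3 = (-4 - f)*(2 + f)/(2*f) - 3 = -3 + (-4 - f)*(2 + f)/(2*f))
180*u(-2) = 180*(-6 - 4/(-2) - ½*(-2)) = 180*(-6 - 4*(-½) + 1) = 180*(-6 + 2 + 1) = 180*(-3) = -540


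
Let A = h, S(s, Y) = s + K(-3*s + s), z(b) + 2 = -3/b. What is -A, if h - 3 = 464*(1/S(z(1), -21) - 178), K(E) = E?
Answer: 412481/5 ≈ 82496.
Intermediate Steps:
z(b) = -2 - 3/b
S(s, Y) = -s (S(s, Y) = s + (-3*s + s) = s - 2*s = -s)
h = -412481/5 (h = 3 + 464*(1/(-(-2 - 3/1)) - 178) = 3 + 464*(1/(-(-2 - 3*1)) - 178) = 3 + 464*(1/(-(-2 - 3)) - 178) = 3 + 464*(1/(-1*(-5)) - 178) = 3 + 464*(1/5 - 178) = 3 + 464*(-889/5) = 3 - 412496/5 = -412481/5 ≈ -82496.)
A = -412481/5 ≈ -82496.
-A = -1*(-412481/5) = 412481/5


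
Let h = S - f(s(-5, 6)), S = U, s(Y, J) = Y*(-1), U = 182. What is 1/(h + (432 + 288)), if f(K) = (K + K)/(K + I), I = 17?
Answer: 11/9917 ≈ 0.0011092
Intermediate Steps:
s(Y, J) = -Y
S = 182
f(K) = 2*K/(17 + K) (f(K) = (K + K)/(K + 17) = (2*K)/(17 + K) = 2*K/(17 + K))
h = 1997/11 (h = 182 - 2*(-1*(-5))/(17 - 1*(-5)) = 182 - 2*5/(17 + 5) = 182 - 2*5/22 = 182 - 1*5/11 = 182 - 5/11 = 1997/11 ≈ 181.55)
1/(h + (432 + 288)) = 1/(1997/11 + (432 + 288)) = 1/(1997/11 + 720) = 1/(9917/11) = 11/9917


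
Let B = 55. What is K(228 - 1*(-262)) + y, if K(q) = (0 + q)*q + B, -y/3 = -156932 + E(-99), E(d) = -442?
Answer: 712277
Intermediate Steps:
y = 472122 (y = -3*(-156932 - 442) = -3*(-157374) = 472122)
K(q) = 55 + q² (K(q) = (0 + q)*q + 55 = q*q + 55 = q² + 55 = 55 + q²)
K(228 - 1*(-262)) + y = (55 + (228 - 1*(-262))²) + 472122 = (55 + (228 + 262)²) + 472122 = (55 + 490²) + 472122 = (55 + 240100) + 472122 = 240155 + 472122 = 712277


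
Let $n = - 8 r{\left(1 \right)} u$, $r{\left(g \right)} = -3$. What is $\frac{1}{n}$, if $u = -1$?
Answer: $- \frac{1}{24} \approx -0.041667$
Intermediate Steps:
$n = -24$ ($n = \left(-8\right) \left(-3\right) \left(-1\right) = 24 \left(-1\right) = -24$)
$\frac{1}{n} = \frac{1}{-24} = - \frac{1}{24}$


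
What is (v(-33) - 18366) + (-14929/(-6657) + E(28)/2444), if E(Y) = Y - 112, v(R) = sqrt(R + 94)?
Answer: -74693382460/4067427 + sqrt(61) ≈ -18356.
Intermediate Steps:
v(R) = sqrt(94 + R)
E(Y) = -112 + Y
(v(-33) - 18366) + (-14929/(-6657) + E(28)/2444) = (sqrt(94 - 33) - 18366) + (-14929/(-6657) + (-112 + 28)/2444) = (sqrt(61) - 18366) + (-14929*(-1/6657) - 84*1/2444) = (-18366 + sqrt(61)) + (14929/6657 - 21/611) = (-18366 + sqrt(61)) + 8981822/4067427 = -74693382460/4067427 + sqrt(61)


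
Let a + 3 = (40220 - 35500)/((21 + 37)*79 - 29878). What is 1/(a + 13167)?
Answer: 1581/20811989 ≈ 7.5966e-5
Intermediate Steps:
a = -5038/1581 (a = -3 + (40220 - 35500)/((21 + 37)*79 - 29878) = -3 + 4720/(58*79 - 29878) = -3 + 4720/(4582 - 29878) = -3 + 4720/(-25296) = -3 + 4720*(-1/25296) = -3 - 295/1581 = -5038/1581 ≈ -3.1866)
1/(a + 13167) = 1/(-5038/1581 + 13167) = 1/(20811989/1581) = 1581/20811989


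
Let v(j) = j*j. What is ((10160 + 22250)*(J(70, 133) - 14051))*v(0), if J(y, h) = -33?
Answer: 0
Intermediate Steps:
v(j) = j**2
((10160 + 22250)*(J(70, 133) - 14051))*v(0) = ((10160 + 22250)*(-33 - 14051))*0**2 = (32410*(-14084))*0 = -456462440*0 = 0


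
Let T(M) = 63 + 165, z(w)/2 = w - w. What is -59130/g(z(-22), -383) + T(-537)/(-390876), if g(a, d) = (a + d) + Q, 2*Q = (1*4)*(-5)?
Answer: 642011341/4267063 ≈ 150.46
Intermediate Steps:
z(w) = 0 (z(w) = 2*(w - w) = 2*0 = 0)
Q = -10 (Q = ((1*4)*(-5))/2 = (4*(-5))/2 = (½)*(-20) = -10)
g(a, d) = -10 + a + d (g(a, d) = (a + d) - 10 = -10 + a + d)
T(M) = 228
-59130/g(z(-22), -383) + T(-537)/(-390876) = -59130/(-10 + 0 - 383) + 228/(-390876) = -59130/(-393) + 228*(-1/390876) = -59130*(-1/393) - 19/32573 = 19710/131 - 19/32573 = 642011341/4267063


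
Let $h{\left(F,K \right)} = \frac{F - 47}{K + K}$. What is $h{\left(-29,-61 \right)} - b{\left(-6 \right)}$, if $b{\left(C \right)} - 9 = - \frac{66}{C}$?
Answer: $- \frac{1182}{61} \approx -19.377$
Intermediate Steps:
$b{\left(C \right)} = 9 - \frac{66}{C}$
$h{\left(F,K \right)} = \frac{-47 + F}{2 K}$
$h{\left(-29,-61 \right)} - b{\left(-6 \right)} = \frac{-47 - 29}{2 \left(-61\right)} - \left(9 - \frac{66}{-6}\right) = \frac{1}{2} \left(- \frac{1}{61}\right) \left(-76\right) - \left(9 - -11\right) = \frac{38}{61} - \left(9 + 11\right) = \frac{38}{61} - 20 = - \frac{1182}{61}$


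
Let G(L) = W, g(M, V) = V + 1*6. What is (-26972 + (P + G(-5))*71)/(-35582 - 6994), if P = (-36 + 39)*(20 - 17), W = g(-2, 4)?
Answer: 8541/14192 ≈ 0.60182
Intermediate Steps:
g(M, V) = 6 + V (g(M, V) = V + 6 = 6 + V)
W = 10 (W = 6 + 4 = 10)
G(L) = 10
P = 9 (P = 3*3 = 9)
(-26972 + (P + G(-5))*71)/(-35582 - 6994) = (-26972 + (9 + 10)*71)/(-35582 - 6994) = (-26972 + 19*71)/(-42576) = (-26972 + 1349)*(-1/42576) = -25623*(-1/42576) = 8541/14192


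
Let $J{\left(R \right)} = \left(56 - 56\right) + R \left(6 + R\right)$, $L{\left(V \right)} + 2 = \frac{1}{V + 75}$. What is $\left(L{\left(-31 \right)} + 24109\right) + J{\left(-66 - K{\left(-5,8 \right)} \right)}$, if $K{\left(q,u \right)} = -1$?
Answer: $\frac{1229449}{44} \approx 27942.0$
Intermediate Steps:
$L{\left(V \right)} = -2 + \frac{1}{75 + V}$ ($L{\left(V \right)} = -2 + \frac{1}{V + 75} = -2 + \frac{1}{75 + V}$)
$J{\left(R \right)} = R \left(6 + R\right)$ ($J{\left(R \right)} = 0 + R \left(6 + R\right) = R \left(6 + R\right)$)
$\left(L{\left(-31 \right)} + 24109\right) + J{\left(-66 - K{\left(-5,8 \right)} \right)} = \left(\frac{-149 - -62}{75 - 31} + 24109\right) + \left(-66 - -1\right) \left(6 - 65\right) = \left(\frac{-149 + 62}{44} + 24109\right) + \left(-66 + 1\right) \left(6 + \left(-66 + 1\right)\right) = \left(\frac{1}{44} \left(-87\right) + 24109\right) - 65 \left(6 - 65\right) = \left(- \frac{87}{44} + 24109\right) - -3835 = \frac{1060709}{44} + 3835 = \frac{1229449}{44}$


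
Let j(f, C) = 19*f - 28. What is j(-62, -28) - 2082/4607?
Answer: -5558124/4607 ≈ -1206.5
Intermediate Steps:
j(f, C) = -28 + 19*f
j(-62, -28) - 2082/4607 = (-28 + 19*(-62)) - 2082/4607 = (-28 - 1178) - 2082/4607 = -1206 - 1*2082/4607 = -1206 - 2082/4607 = -5558124/4607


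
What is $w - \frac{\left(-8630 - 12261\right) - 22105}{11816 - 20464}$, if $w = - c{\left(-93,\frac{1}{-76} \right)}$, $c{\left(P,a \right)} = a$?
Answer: $- \frac{407381}{82156} \approx -4.9586$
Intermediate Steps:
$w = \frac{1}{76}$ ($w = - \frac{1}{-76} = \left(-1\right) \left(- \frac{1}{76}\right) = \frac{1}{76} \approx 0.013158$)
$w - \frac{\left(-8630 - 12261\right) - 22105}{11816 - 20464} = \frac{1}{76} - \frac{\left(-8630 - 12261\right) - 22105}{11816 - 20464} = \frac{1}{76} - \frac{-20891 - 22105}{-8648} = \frac{1}{76} - \left(-42996\right) \left(- \frac{1}{8648}\right) = \frac{1}{76} - \frac{10749}{2162} = - \frac{407381}{82156}$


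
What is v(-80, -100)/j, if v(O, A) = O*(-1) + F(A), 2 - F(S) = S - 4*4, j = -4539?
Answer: -66/1513 ≈ -0.043622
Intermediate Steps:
F(S) = 18 - S (F(S) = 2 - (S - 4*4) = 2 - (S - 16) = 2 - (-16 + S) = 2 + (16 - S) = 18 - S)
v(O, A) = 18 - A - O (v(O, A) = O*(-1) + (18 - A) = -O + (18 - A) = 18 - A - O)
v(-80, -100)/j = (18 - 1*(-100) - 1*(-80))/(-4539) = (18 + 100 + 80)*(-1/4539) = 198*(-1/4539) = -66/1513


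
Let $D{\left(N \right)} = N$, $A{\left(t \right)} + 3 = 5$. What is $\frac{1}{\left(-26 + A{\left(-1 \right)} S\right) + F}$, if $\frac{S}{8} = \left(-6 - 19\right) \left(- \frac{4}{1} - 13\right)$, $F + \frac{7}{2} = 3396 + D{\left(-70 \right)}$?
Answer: $\frac{2}{20193} \approx 9.9044 \cdot 10^{-5}$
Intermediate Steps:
$A{\left(t \right)} = 2$ ($A{\left(t \right)} = -3 + 5 = 2$)
$F = \frac{6645}{2}$ ($F = - \frac{7}{2} + \left(3396 - 70\right) = - \frac{7}{2} + 3326 = \frac{6645}{2} \approx 3322.5$)
$S = 3400$ ($S = 8 \left(-6 - 19\right) \left(- \frac{4}{1} - 13\right) = 8 \left(- 25 \left(\left(-4\right) 1 - 13\right)\right) = 8 \left(- 25 \left(-4 - 13\right)\right) = 8 \left(\left(-25\right) \left(-17\right)\right) = 8 \cdot 425 = 3400$)
$\frac{1}{\left(-26 + A{\left(-1 \right)} S\right) + F} = \frac{1}{\left(-26 + 2 \cdot 3400\right) + \frac{6645}{2}} = \frac{1}{\left(-26 + 6800\right) + \frac{6645}{2}} = \frac{1}{6774 + \frac{6645}{2}} = \frac{1}{\frac{20193}{2}} = \frac{2}{20193}$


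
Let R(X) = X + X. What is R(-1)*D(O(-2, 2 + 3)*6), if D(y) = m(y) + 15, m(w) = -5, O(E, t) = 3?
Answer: -20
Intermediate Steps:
R(X) = 2*X
D(y) = 10 (D(y) = -5 + 15 = 10)
R(-1)*D(O(-2, 2 + 3)*6) = (2*(-1))*10 = -2*10 = -20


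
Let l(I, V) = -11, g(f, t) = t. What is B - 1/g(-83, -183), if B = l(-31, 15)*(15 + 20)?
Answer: -70454/183 ≈ -384.99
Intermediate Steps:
B = -385 (B = -11*(15 + 20) = -11*35 = -385)
B - 1/g(-83, -183) = -385 - 1/(-183) = -385 - 1*(-1/183) = -385 + 1/183 = -70454/183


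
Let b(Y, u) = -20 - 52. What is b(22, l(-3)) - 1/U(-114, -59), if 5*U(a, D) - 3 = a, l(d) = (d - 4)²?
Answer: -7987/111 ≈ -71.955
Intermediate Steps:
l(d) = (-4 + d)²
U(a, D) = ⅗ + a/5
b(Y, u) = -72
b(22, l(-3)) - 1/U(-114, -59) = -72 - 1/(⅗ + (⅕)*(-114)) = -72 - 1/(⅗ - 114/5) = -72 - 1/(-111/5) = -72 - 1*(-5/111) = -72 + 5/111 = -7987/111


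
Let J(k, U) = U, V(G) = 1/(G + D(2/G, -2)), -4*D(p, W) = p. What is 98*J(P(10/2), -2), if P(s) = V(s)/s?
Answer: -196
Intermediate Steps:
D(p, W) = -p/4
V(G) = 1/(G - 1/(2*G))
P(s) = 2/(-1 + 2*s**2) (P(s) = (2*s/(-1 + 2*s**2))/s = 2/(-1 + 2*s**2))
98*J(P(10/2), -2) = 98*(-2) = -196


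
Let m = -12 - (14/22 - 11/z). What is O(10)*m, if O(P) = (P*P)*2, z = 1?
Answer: -3600/11 ≈ -327.27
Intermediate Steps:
O(P) = 2*P**2 (O(P) = P**2*2 = 2*P**2)
m = -18/11 (m = -12 - (14/22 - 11/1) = -12 - (14*(1/22) - 11*1) = -12 - (7/11 - 11) = -12 - 1*(-114/11) = -12 + 114/11 = -18/11 ≈ -1.6364)
O(10)*m = (2*10**2)*(-18/11) = (2*100)*(-18/11) = 200*(-18/11) = -3600/11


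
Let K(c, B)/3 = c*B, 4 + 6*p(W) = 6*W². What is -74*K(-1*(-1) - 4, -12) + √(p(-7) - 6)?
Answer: -7992 + √381/3 ≈ -7985.5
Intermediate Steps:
p(W) = -⅔ + W² (p(W) = -⅔ + (6*W²)/6 = -⅔ + W²)
K(c, B) = 3*B*c (K(c, B) = 3*(c*B) = 3*(B*c) = 3*B*c)
-74*K(-1*(-1) - 4, -12) + √(p(-7) - 6) = -222*(-12)*(-1*(-1) - 4) + √((-⅔ + (-7)²) - 6) = -222*(-12)*(1 - 4) + √((-⅔ + 49) - 6) = -222*(-12)*(-3) + √(145/3 - 6) = -74*108 + √(127/3) = -7992 + √381/3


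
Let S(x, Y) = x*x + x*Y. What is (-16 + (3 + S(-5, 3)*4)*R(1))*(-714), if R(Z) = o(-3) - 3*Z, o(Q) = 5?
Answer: -49980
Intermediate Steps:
R(Z) = 5 - 3*Z
S(x, Y) = x² + Y*x
(-16 + (3 + S(-5, 3)*4)*R(1))*(-714) = (-16 + (3 - 5*(3 - 5)*4)*(5 - 3*1))*(-714) = (-16 + (3 - 5*(-2)*4)*(5 - 3))*(-714) = (-16 + (3 + 10*4)*2)*(-714) = (-16 + (3 + 40)*2)*(-714) = (-16 + 43*2)*(-714) = (-16 + 86)*(-714) = 70*(-714) = -49980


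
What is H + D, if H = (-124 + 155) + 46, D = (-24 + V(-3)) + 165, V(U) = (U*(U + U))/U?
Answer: 212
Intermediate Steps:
V(U) = 2*U (V(U) = (U*(2*U))/U = (2*U²)/U = 2*U)
D = 135 (D = (-24 + 2*(-3)) + 165 = (-24 - 6) + 165 = -30 + 165 = 135)
H = 77 (H = 31 + 46 = 77)
H + D = 77 + 135 = 212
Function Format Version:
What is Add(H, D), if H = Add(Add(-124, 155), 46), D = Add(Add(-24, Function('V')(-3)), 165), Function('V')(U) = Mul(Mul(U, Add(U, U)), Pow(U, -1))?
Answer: 212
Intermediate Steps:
Function('V')(U) = Mul(2, U) (Function('V')(U) = Mul(Mul(U, Mul(2, U)), Pow(U, -1)) = Mul(Mul(2, Pow(U, 2)), Pow(U, -1)) = Mul(2, U))
D = 135 (D = Add(Add(-24, Mul(2, -3)), 165) = Add(Add(-24, -6), 165) = Add(-30, 165) = 135)
H = 77 (H = Add(31, 46) = 77)
Add(H, D) = Add(77, 135) = 212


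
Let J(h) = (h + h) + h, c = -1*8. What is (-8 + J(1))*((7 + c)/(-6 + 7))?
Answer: 5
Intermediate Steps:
c = -8
J(h) = 3*h (J(h) = 2*h + h = 3*h)
(-8 + J(1))*((7 + c)/(-6 + 7)) = (-8 + 3*1)*((7 - 8)/(-6 + 7)) = (-8 + 3)*(-1/1) = -(-5) = -5*(-1) = 5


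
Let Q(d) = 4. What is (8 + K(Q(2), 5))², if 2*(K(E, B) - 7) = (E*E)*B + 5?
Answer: 13225/4 ≈ 3306.3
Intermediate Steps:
K(E, B) = 19/2 + B*E²/2 (K(E, B) = 7 + ((E*E)*B + 5)/2 = 7 + (E²*B + 5)/2 = 7 + (B*E² + 5)/2 = 7 + (5 + B*E²)/2 = 7 + (5/2 + B*E²/2) = 19/2 + B*E²/2)
(8 + K(Q(2), 5))² = (8 + (19/2 + (½)*5*4²))² = (8 + (19/2 + (½)*5*16))² = (8 + (19/2 + 40))² = (8 + 99/2)² = (115/2)² = 13225/4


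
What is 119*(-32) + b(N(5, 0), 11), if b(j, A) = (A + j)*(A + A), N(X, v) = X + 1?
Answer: -3434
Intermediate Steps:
N(X, v) = 1 + X
b(j, A) = 2*A*(A + j) (b(j, A) = (A + j)*(2*A) = 2*A*(A + j))
119*(-32) + b(N(5, 0), 11) = 119*(-32) + 2*11*(11 + (1 + 5)) = -3808 + 2*11*(11 + 6) = -3808 + 2*11*17 = -3808 + 374 = -3434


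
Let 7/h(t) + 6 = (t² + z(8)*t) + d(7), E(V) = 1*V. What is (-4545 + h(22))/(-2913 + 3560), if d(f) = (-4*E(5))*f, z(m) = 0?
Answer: -1536203/218686 ≈ -7.0247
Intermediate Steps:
E(V) = V
d(f) = -20*f (d(f) = (-4*5)*f = -20*f)
h(t) = 7/(-146 + t²) (h(t) = 7/(-6 + ((t² + 0*t) - 20*7)) = 7/(-6 + ((t² + 0) - 140)) = 7/(-6 + (t² - 140)) = 7/(-6 + (-140 + t²)) = 7/(-146 + t²))
(-4545 + h(22))/(-2913 + 3560) = (-4545 + 7/(-146 + 22²))/(-2913 + 3560) = (-4545 + 7/(-146 + 484))/647 = (-4545 + 7/338)*(1/647) = -1536203/338*1/647 = -1536203/218686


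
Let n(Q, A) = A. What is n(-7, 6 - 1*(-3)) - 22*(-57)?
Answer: 1263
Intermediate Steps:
n(-7, 6 - 1*(-3)) - 22*(-57) = (6 - 1*(-3)) - 22*(-57) = (6 + 3) + 1254 = 9 + 1254 = 1263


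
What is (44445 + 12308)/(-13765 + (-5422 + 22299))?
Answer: 56753/3112 ≈ 18.237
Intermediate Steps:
(44445 + 12308)/(-13765 + (-5422 + 22299)) = 56753/(-13765 + 16877) = 56753/3112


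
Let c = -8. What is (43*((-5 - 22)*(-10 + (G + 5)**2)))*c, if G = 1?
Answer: 241488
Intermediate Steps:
(43*((-5 - 22)*(-10 + (G + 5)**2)))*c = (43*((-5 - 22)*(-10 + (1 + 5)**2)))*(-8) = (43*(-27*(-10 + 6**2)))*(-8) = (43*(-27*(-10 + 36)))*(-8) = (43*(-27*26))*(-8) = (43*(-702))*(-8) = -30186*(-8) = 241488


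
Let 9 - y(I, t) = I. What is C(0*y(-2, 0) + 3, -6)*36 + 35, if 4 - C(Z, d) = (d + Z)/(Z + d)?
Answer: 143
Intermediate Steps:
y(I, t) = 9 - I
C(Z, d) = 3 (C(Z, d) = 4 - (d + Z)/(Z + d) = 4 - (Z + d)/(Z + d) = 4 - 1*1 = 4 - 1 = 3)
C(0*y(-2, 0) + 3, -6)*36 + 35 = 3*36 + 35 = 108 + 35 = 143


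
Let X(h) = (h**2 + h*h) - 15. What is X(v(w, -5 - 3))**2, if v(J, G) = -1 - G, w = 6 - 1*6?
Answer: 6889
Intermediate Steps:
w = 0 (w = 6 - 6 = 0)
X(h) = -15 + 2*h**2 (X(h) = (h**2 + h**2) - 15 = 2*h**2 - 15 = -15 + 2*h**2)
X(v(w, -5 - 3))**2 = (-15 + 2*(-1 - (-5 - 3))**2)**2 = (-15 + 2*(-1 - 1*(-8))**2)**2 = (-15 + 2*(-1 + 8)**2)**2 = (-15 + 2*7**2)**2 = (-15 + 2*49)**2 = (-15 + 98)**2 = 83**2 = 6889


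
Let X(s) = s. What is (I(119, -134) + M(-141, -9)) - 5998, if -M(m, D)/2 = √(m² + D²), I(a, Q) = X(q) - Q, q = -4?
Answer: -5868 - 6*√2218 ≈ -6150.6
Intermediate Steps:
I(a, Q) = -4 - Q
M(m, D) = -2*√(D² + m²) (M(m, D) = -2*√(m² + D²) = -2*√(D² + m²))
(I(119, -134) + M(-141, -9)) - 5998 = ((-4 - 1*(-134)) - 2*√((-9)² + (-141)²)) - 5998 = ((-4 + 134) - 2*√(81 + 19881)) - 5998 = (130 - 6*√2218) - 5998 = -5868 - 6*√2218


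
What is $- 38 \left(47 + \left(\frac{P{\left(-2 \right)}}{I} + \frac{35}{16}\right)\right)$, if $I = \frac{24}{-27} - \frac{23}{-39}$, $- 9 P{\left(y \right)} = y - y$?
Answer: $- \frac{14953}{8} \approx -1869.1$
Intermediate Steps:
$P{\left(y \right)} = 0$ ($P{\left(y \right)} = - \frac{y - y}{9} = \left(- \frac{1}{9}\right) 0 = 0$)
$I = - \frac{35}{117}$ ($I = 24 \left(- \frac{1}{27}\right) - - \frac{23}{39} = - \frac{8}{9} + \frac{23}{39} = - \frac{35}{117} \approx -0.29915$)
$- 38 \left(47 + \left(\frac{P{\left(-2 \right)}}{I} + \frac{35}{16}\right)\right) = - 38 \left(47 + \left(\frac{0}{- \frac{35}{117}} + \frac{35}{16}\right)\right) = - 38 \left(47 + \left(0 \left(- \frac{117}{35}\right) + 35 \cdot \frac{1}{16}\right)\right) = - 38 \left(47 + \left(0 + \frac{35}{16}\right)\right) = - 38 \left(47 + \frac{35}{16}\right) = \left(-38\right) \frac{787}{16} = - \frac{14953}{8}$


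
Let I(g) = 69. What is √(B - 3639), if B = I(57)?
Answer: I*√3570 ≈ 59.749*I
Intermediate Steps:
B = 69
√(B - 3639) = √(69 - 3639) = √(-3570) = I*√3570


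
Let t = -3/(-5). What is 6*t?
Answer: 18/5 ≈ 3.6000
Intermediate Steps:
t = ⅗ (t = -⅕*(-3) = ⅗ ≈ 0.60000)
6*t = 6*(⅗) = 18/5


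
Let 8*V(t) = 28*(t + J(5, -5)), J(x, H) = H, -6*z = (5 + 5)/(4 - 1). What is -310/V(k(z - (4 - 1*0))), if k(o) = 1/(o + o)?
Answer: 50840/2933 ≈ 17.334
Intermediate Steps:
z = -5/9 (z = -(5 + 5)/(6*(4 - 1)) = -5/(3*3) = -⅙*10/3 = -5/9 ≈ -0.55556)
k(o) = 1/(2*o)
V(t) = -35/2 + 7*t/2 (V(t) = (28*(t - 5))/8 = (28*(-5 + t))/8 = (-140 + 28*t)/8 = -35/2 + 7*t/2)
-310/V(k(z - (4 - 1*0))) = -310/(-35/2 + 7*(1/(2*(-5/9 - (4 - 1*0))))/2) = -310/(-35/2 + 7*(1/(2*(-5/9 - (4 + 0))))/2) = -310/(-35/2 + 7*(1/(2*(-5/9 - 1*4)))/2) = -310/(-35/2 + 7*(1/(2*(-5/9 - 4)))/2) = -310/(-35/2 + 7*(1/(2*(-41/9)))/2) = -310/(-35/2 + 7*((½)*(-9/41))/2) = -310/(-35/2 + (7/2)*(-9/82)) = -310/(-35/2 - 63/164) = -310/(-2933/164) = -310*(-164/2933) = 50840/2933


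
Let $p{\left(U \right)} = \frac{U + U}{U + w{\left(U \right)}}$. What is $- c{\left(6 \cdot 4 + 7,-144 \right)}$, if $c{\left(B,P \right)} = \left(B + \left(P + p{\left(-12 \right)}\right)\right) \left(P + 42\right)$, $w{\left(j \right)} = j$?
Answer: $-11424$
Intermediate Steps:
$p{\left(U \right)} = 1$ ($p{\left(U \right)} = \frac{U + U}{U + U} = \frac{2 U}{2 U} = 2 U \frac{1}{2 U} = 1$)
$c{\left(B,P \right)} = \left(42 + P\right) \left(1 + B + P\right)$ ($c{\left(B,P \right)} = \left(B + \left(P + 1\right)\right) \left(P + 42\right) = \left(B + \left(1 + P\right)\right) \left(42 + P\right) = \left(1 + B + P\right) \left(42 + P\right) = \left(42 + P\right) \left(1 + B + P\right)$)
$- c{\left(6 \cdot 4 + 7,-144 \right)} = - (42 + \left(-144\right)^{2} + 42 \left(6 \cdot 4 + 7\right) + 43 \left(-144\right) + \left(6 \cdot 4 + 7\right) \left(-144\right)) = - (42 + 20736 + 42 \left(24 + 7\right) - 6192 + \left(24 + 7\right) \left(-144\right)) = - (42 + 20736 + 42 \cdot 31 - 6192 + 31 \left(-144\right)) = - (42 + 20736 + 1302 - 6192 - 4464) = \left(-1\right) 11424 = -11424$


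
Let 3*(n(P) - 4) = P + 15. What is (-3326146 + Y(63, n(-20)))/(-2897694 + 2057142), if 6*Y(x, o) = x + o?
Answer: 3741902/945621 ≈ 3.9571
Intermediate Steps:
n(P) = 9 + P/3 (n(P) = 4 + (P + 15)/3 = 4 + (15 + P)/3 = 4 + (5 + P/3) = 9 + P/3)
Y(x, o) = o/6 + x/6 (Y(x, o) = (x + o)/6 = (o + x)/6 = o/6 + x/6)
(-3326146 + Y(63, n(-20)))/(-2897694 + 2057142) = (-3326146 + ((9 + (⅓)*(-20))/6 + (⅙)*63))/(-2897694 + 2057142) = (-3326146 + ((9 - 20/3)/6 + 21/2))/(-840552) = (-3326146 + ((⅙)*(7/3) + 21/2))*(-1/840552) = (-3326146 + (7/18 + 21/2))*(-1/840552) = (-3326146 + 98/9)*(-1/840552) = -29935216/9*(-1/840552) = 3741902/945621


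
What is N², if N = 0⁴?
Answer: 0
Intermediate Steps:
N = 0
N² = 0² = 0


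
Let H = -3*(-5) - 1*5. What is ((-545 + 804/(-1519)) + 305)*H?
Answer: -3653640/1519 ≈ -2405.3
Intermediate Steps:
H = 10 (H = 15 - 5 = 10)
((-545 + 804/(-1519)) + 305)*H = ((-545 + 804/(-1519)) + 305)*10 = ((-545 + 804*(-1/1519)) + 305)*10 = ((-545 - 804/1519) + 305)*10 = (-828659/1519 + 305)*10 = -365364/1519*10 = -3653640/1519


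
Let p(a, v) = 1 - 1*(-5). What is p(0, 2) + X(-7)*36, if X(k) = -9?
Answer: -318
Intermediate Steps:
p(a, v) = 6 (p(a, v) = 1 + 5 = 6)
p(0, 2) + X(-7)*36 = 6 - 9*36 = 6 - 324 = -318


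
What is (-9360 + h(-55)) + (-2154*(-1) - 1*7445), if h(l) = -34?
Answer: -14685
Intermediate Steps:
(-9360 + h(-55)) + (-2154*(-1) - 1*7445) = (-9360 - 34) + (-2154*(-1) - 1*7445) = -9394 + (2154 - 7445) = -9394 - 5291 = -14685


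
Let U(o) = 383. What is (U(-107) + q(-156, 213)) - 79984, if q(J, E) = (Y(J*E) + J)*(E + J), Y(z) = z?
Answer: -1982489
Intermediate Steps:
q(J, E) = (E + J)*(J + E*J) (q(J, E) = (J*E + J)*(E + J) = (E*J + J)*(E + J) = (J + E*J)*(E + J) = (E + J)*(J + E*J))
(U(-107) + q(-156, 213)) - 79984 = (383 - 156*(213 - 156 + 213**2 + 213*(-156))) - 79984 = (383 - 156*(213 - 156 + 45369 - 33228)) - 79984 = (383 - 156*12198) - 79984 = (383 - 1902888) - 79984 = -1902505 - 79984 = -1982489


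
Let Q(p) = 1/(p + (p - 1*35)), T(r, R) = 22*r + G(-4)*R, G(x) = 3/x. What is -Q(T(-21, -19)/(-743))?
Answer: 1486/50219 ≈ 0.029590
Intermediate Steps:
T(r, R) = 22*r - 3*R/4 (T(r, R) = 22*r + (3/(-4))*R = 22*r + (3*(-¼))*R = 22*r - 3*R/4)
Q(p) = 1/(-35 + 2*p) (Q(p) = 1/(p + (p - 35)) = 1/(p + (-35 + p)) = 1/(-35 + 2*p))
-Q(T(-21, -19)/(-743)) = -1/(-35 + 2*((22*(-21) - ¾*(-19))/(-743))) = -1/(-35 + 2*((-462 + 57/4)*(-1/743))) = -1/(-35 + 2*(-1791/4*(-1/743))) = -1/(-35 + 2*(1791/2972)) = -1/(-35 + 1791/1486) = -1/(-50219/1486) = -1*(-1486/50219) = 1486/50219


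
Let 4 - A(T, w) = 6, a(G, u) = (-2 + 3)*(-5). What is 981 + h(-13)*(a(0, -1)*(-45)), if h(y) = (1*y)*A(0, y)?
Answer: 6831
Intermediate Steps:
a(G, u) = -5 (a(G, u) = 1*(-5) = -5)
A(T, w) = -2 (A(T, w) = 4 - 1*6 = 4 - 6 = -2)
h(y) = -2*y (h(y) = (1*y)*(-2) = y*(-2) = -2*y)
981 + h(-13)*(a(0, -1)*(-45)) = 981 + (-2*(-13))*(-5*(-45)) = 981 + 26*225 = 981 + 5850 = 6831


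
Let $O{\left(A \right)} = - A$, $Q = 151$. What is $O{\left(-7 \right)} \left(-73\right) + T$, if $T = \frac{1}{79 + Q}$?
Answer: $- \frac{117529}{230} \approx -511.0$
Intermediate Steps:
$T = \frac{1}{230}$ ($T = \frac{1}{79 + 151} = \frac{1}{230} \approx 0.0043478$)
$O{\left(-7 \right)} \left(-73\right) + T = \left(-1\right) \left(-7\right) \left(-73\right) + \frac{1}{230} = 7 \left(-73\right) + \frac{1}{230} = -511 + \frac{1}{230} = - \frac{117529}{230}$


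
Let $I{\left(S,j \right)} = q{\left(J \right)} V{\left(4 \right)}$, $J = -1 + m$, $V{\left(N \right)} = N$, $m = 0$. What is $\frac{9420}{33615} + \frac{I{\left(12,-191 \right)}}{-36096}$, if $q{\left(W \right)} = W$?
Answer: $\frac{1889771}{6740928} \approx 0.28034$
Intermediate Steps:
$J = -1$ ($J = -1 + 0 = -1$)
$I{\left(S,j \right)} = -4$ ($I{\left(S,j \right)} = \left(-1\right) 4 = -4$)
$\frac{9420}{33615} + \frac{I{\left(12,-191 \right)}}{-36096} = \frac{9420}{33615} - \frac{4}{-36096} = 9420 \cdot \frac{1}{33615} - - \frac{1}{9024} = \frac{628}{2241} + \frac{1}{9024} = \frac{1889771}{6740928}$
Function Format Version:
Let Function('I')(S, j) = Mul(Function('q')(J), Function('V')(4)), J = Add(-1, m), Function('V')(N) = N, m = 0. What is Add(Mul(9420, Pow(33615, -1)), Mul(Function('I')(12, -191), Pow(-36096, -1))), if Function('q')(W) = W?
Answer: Rational(1889771, 6740928) ≈ 0.28034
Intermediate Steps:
J = -1 (J = Add(-1, 0) = -1)
Function('I')(S, j) = -4 (Function('I')(S, j) = Mul(-1, 4) = -4)
Add(Mul(9420, Pow(33615, -1)), Mul(Function('I')(12, -191), Pow(-36096, -1))) = Add(Mul(9420, Pow(33615, -1)), Mul(-4, Pow(-36096, -1))) = Add(Mul(9420, Rational(1, 33615)), Mul(-4, Rational(-1, 36096))) = Add(Rational(628, 2241), Rational(1, 9024)) = Rational(1889771, 6740928)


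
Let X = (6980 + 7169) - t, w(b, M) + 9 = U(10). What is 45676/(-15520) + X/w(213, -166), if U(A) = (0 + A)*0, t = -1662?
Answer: -61449451/34920 ≈ -1759.7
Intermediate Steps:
U(A) = 0 (U(A) = A*0 = 0)
w(b, M) = -9 (w(b, M) = -9 + 0 = -9)
X = 15811 (X = (6980 + 7169) - 1*(-1662) = 14149 + 1662 = 15811)
45676/(-15520) + X/w(213, -166) = 45676/(-15520) + 15811/(-9) = 45676*(-1/15520) + 15811*(-1/9) = -11419/3880 - 15811/9 = -61449451/34920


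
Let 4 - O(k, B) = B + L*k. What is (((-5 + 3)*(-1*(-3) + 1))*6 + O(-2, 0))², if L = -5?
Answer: 2916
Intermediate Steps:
O(k, B) = 4 - B + 5*k (O(k, B) = 4 - (B - 5*k) = 4 + (-B + 5*k) = 4 - B + 5*k)
(((-5 + 3)*(-1*(-3) + 1))*6 + O(-2, 0))² = (((-5 + 3)*(-1*(-3) + 1))*6 + (4 - 1*0 + 5*(-2)))² = (-2*(3 + 1)*6 + (4 + 0 - 10))² = (-2*4*6 - 6)² = (-8*6 - 6)² = (-48 - 6)² = (-54)² = 2916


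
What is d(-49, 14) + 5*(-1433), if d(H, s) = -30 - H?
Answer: -7146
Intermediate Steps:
d(-49, 14) + 5*(-1433) = (-30 - 1*(-49)) + 5*(-1433) = (-30 + 49) - 7165 = 19 - 7165 = -7146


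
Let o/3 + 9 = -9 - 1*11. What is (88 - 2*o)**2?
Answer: 68644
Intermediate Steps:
o = -87 (o = -27 + 3*(-9 - 1*11) = -27 + 3*(-9 - 11) = -27 + 3*(-20) = -27 - 60 = -87)
(88 - 2*o)**2 = (88 - 2*(-87))**2 = (88 + 174)**2 = 262**2 = 68644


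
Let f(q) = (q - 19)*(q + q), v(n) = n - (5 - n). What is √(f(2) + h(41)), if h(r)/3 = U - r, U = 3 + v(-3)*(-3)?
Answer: I*√83 ≈ 9.1104*I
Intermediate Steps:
v(n) = -5 + 2*n (v(n) = n + (-5 + n) = -5 + 2*n)
U = 36 (U = 3 + (-5 + 2*(-3))*(-3) = 3 + (-5 - 6)*(-3) = 3 - 11*(-3) = 3 + 33 = 36)
h(r) = 108 - 3*r (h(r) = 3*(36 - r) = 108 - 3*r)
f(q) = 2*q*(-19 + q) (f(q) = (-19 + q)*(2*q) = 2*q*(-19 + q))
√(f(2) + h(41)) = √(2*2*(-19 + 2) + (108 - 3*41)) = √(2*2*(-17) + (108 - 123)) = √(-68 - 15) = √(-83) = I*√83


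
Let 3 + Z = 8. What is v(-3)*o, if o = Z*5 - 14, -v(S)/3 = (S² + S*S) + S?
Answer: -495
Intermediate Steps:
Z = 5 (Z = -3 + 8 = 5)
v(S) = -6*S² - 3*S (v(S) = -3*((S² + S*S) + S) = -3*((S² + S²) + S) = -3*(2*S² + S) = -3*(S + 2*S²) = -6*S² - 3*S)
o = 11 (o = 5*5 - 14 = 25 - 14 = 11)
v(-3)*o = -3*(-3)*(1 + 2*(-3))*11 = -3*(-3)*(1 - 6)*11 = -3*(-3)*(-5)*11 = -45*11 = -495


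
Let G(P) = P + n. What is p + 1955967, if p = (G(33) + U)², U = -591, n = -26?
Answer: 2297023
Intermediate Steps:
G(P) = -26 + P (G(P) = P - 26 = -26 + P)
p = 341056 (p = ((-26 + 33) - 591)² = (7 - 591)² = (-584)² = 341056)
p + 1955967 = 341056 + 1955967 = 2297023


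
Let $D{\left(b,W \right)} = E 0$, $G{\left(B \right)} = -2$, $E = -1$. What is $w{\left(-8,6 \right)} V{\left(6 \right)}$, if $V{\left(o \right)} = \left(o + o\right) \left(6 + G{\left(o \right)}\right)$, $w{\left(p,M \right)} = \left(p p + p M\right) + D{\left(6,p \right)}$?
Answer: $768$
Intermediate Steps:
$D{\left(b,W \right)} = 0$ ($D{\left(b,W \right)} = \left(-1\right) 0 = 0$)
$w{\left(p,M \right)} = p^{2} + M p$ ($w{\left(p,M \right)} = \left(p p + p M\right) + 0 = \left(p^{2} + M p\right) + 0 = p^{2} + M p$)
$V{\left(o \right)} = 8 o$ ($V{\left(o \right)} = \left(o + o\right) \left(6 - 2\right) = 2 o 4 = 8 o$)
$w{\left(-8,6 \right)} V{\left(6 \right)} = - 8 \left(6 - 8\right) 8 \cdot 6 = \left(-8\right) \left(-2\right) 48 = 16 \cdot 48 = 768$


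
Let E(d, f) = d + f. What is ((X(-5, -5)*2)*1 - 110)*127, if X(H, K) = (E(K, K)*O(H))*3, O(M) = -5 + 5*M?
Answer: 214630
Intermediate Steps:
X(H, K) = 6*K*(-5 + 5*H) (X(H, K) = ((K + K)*(-5 + 5*H))*3 = ((2*K)*(-5 + 5*H))*3 = (2*K*(-5 + 5*H))*3 = 6*K*(-5 + 5*H))
((X(-5, -5)*2)*1 - 110)*127 = (((30*(-5)*(-1 - 5))*2)*1 - 110)*127 = (((30*(-5)*(-6))*2)*1 - 110)*127 = ((900*2)*1 - 110)*127 = (1800*1 - 110)*127 = (1800 - 110)*127 = 1690*127 = 214630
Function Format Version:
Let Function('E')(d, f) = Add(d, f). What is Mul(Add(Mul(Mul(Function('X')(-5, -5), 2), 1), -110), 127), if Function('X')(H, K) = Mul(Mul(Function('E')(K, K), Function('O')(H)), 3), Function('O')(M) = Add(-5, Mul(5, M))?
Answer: 214630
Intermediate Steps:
Function('X')(H, K) = Mul(6, K, Add(-5, Mul(5, H))) (Function('X')(H, K) = Mul(Mul(Add(K, K), Add(-5, Mul(5, H))), 3) = Mul(Mul(Mul(2, K), Add(-5, Mul(5, H))), 3) = Mul(Mul(2, K, Add(-5, Mul(5, H))), 3) = Mul(6, K, Add(-5, Mul(5, H))))
Mul(Add(Mul(Mul(Function('X')(-5, -5), 2), 1), -110), 127) = Mul(Add(Mul(Mul(Mul(30, -5, Add(-1, -5)), 2), 1), -110), 127) = Mul(Add(Mul(Mul(Mul(30, -5, -6), 2), 1), -110), 127) = Mul(Add(Mul(Mul(900, 2), 1), -110), 127) = Mul(Add(Mul(1800, 1), -110), 127) = Mul(Add(1800, -110), 127) = Mul(1690, 127) = 214630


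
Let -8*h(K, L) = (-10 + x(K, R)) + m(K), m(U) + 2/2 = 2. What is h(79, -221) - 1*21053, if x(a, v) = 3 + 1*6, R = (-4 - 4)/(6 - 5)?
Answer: -21053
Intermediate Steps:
m(U) = 1 (m(U) = -1 + 2 = 1)
R = -8 (R = -8/1 = -8*1 = -8)
x(a, v) = 9 (x(a, v) = 3 + 6 = 9)
h(K, L) = 0 (h(K, L) = -((-10 + 9) + 1)/8 = -(-1 + 1)/8 = -⅛*0 = 0)
h(79, -221) - 1*21053 = 0 - 1*21053 = 0 - 21053 = -21053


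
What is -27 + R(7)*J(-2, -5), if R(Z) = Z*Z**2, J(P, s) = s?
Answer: -1742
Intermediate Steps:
R(Z) = Z**3
-27 + R(7)*J(-2, -5) = -27 + 7**3*(-5) = -27 + 343*(-5) = -27 - 1715 = -1742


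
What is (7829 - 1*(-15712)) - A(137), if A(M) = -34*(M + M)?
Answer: 32857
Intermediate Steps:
A(M) = -68*M
(7829 - 1*(-15712)) - A(137) = (7829 - 1*(-15712)) - (-68)*137 = (7829 + 15712) - 1*(-9316) = 23541 + 9316 = 32857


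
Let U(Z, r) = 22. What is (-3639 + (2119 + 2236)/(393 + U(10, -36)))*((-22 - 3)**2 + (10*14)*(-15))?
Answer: 444219850/83 ≈ 5.3520e+6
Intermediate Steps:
(-3639 + (2119 + 2236)/(393 + U(10, -36)))*((-22 - 3)**2 + (10*14)*(-15)) = (-3639 + (2119 + 2236)/(393 + 22))*((-22 - 3)**2 + (10*14)*(-15)) = (-3639 + 4355/415)*((-25)**2 + 140*(-15)) = (-3639 + 4355*(1/415))*(625 - 2100) = (-3639 + 871/83)*(-1475) = -301166/83*(-1475) = 444219850/83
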